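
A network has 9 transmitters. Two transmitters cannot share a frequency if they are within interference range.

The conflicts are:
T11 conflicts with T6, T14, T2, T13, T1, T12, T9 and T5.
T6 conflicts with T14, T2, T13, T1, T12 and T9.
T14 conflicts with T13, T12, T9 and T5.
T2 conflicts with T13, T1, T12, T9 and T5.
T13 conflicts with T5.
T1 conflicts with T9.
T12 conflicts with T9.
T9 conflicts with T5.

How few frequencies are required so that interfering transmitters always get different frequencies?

T11, T6, T2, T12, T9 all conflict with each other, so at least 5 frequencies are needed.
5 frequencies suffice: frequency 1 → {T11}; frequency 2 → {T6, T5}; frequency 3 → {T14, T2}; frequency 4 → {T13, T9}; frequency 5 → {T1, T12}. No two conflicting transmitters share a frequency.

5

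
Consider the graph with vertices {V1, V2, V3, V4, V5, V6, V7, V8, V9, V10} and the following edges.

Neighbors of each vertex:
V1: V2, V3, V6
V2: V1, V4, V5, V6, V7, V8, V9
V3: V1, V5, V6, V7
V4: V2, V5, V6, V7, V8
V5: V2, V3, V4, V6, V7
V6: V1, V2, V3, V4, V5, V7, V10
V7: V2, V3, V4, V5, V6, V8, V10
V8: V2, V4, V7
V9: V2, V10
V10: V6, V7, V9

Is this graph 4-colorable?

V2, V4, V5, V6, V7 are pairwise adjacent (a clique of size 5), so at least 5 colors are needed.
So 4 colors are not enough.

No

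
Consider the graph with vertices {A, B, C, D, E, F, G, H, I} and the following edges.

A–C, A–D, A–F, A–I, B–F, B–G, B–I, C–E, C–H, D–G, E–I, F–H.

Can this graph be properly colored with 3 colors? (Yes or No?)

Yes

The chromatic number is 3. The cycle G-B-I-A-D-G has odd length 5, so it cannot be 2-colored; at least 3 colors are needed.
One proper 3-coloring: A=1, B=1, C=2, D=2, E=1, F=2, G=3, H=1, I=2.
That is already a proper 3-coloring.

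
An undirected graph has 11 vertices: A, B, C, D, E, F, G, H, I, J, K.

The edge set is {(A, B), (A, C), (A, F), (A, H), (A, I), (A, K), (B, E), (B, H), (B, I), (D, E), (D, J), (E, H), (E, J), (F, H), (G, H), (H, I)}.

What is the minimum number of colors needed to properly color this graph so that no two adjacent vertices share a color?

A, B, H, I are mutually adjacent (a clique of size 4), so at least 4 colors are needed.
A valid assignment using 4 colors: A=1, B=3, C=2, D=3, E=1, F=3, G=1, H=2, I=4, J=2, K=2. Every edge joins two different colors.

4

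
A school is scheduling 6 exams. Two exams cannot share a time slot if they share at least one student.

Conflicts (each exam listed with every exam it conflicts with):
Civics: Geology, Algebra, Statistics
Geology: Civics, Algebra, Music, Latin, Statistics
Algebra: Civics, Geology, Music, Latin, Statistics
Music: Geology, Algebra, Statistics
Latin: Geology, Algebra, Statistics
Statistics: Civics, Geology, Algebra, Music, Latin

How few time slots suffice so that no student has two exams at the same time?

4

Geology, Algebra, Music, Statistics pairwise conflict, so at least 4 time slots are needed.
Using 4 time slots: Civics=4, Geology=2, Algebra=1, Music=4, Latin=4, Statistics=3. Every pair that conflicts lands in different time slots.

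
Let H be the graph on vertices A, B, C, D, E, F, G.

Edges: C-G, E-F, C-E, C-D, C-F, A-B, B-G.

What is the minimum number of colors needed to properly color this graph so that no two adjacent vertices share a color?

3

C, E, F are pairwise adjacent, so at least 3 colors are needed.
3 colors suffice: color 1 → {B, C}; color 2 → {A, D, F, G}; color 3 → {E}. Every edge joins two different colors.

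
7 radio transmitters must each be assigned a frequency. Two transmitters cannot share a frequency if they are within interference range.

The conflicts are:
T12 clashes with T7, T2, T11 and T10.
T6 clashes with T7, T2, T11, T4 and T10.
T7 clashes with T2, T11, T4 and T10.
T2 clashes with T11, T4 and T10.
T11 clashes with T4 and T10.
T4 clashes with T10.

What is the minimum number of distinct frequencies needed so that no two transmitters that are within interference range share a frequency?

T6, T7, T2, T11, T4, T10 are mutually in conflict, so at least 6 frequencies are needed.
Using 6 frequencies: T12=5, T6=6, T7=2, T2=1, T11=3, T4=5, T10=4. Each listed conflict is separated.

6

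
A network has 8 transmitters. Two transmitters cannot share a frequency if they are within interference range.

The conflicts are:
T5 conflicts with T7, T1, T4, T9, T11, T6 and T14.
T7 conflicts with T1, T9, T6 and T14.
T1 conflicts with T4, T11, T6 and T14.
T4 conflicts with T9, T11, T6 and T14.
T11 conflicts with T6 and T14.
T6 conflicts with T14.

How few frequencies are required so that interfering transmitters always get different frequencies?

6

T5, T1, T4, T11, T6, T14 all conflict with each other, so at least 6 frequencies are needed.
6 frequencies suffice: frequency 1 → {T5}; frequency 2 → {T9, T6}; frequency 3 → {T1}; frequency 4 → {T14}; frequency 5 → {T7, T4}; frequency 6 → {T11}. Each listed conflict is separated.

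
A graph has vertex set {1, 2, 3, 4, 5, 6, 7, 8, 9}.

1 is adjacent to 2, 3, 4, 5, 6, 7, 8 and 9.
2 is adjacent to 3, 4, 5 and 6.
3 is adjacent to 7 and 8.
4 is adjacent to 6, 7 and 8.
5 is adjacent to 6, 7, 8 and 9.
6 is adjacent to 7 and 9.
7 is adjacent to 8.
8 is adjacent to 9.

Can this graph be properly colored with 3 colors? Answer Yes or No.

1, 5, 7, 8 are mutually adjacent (a clique of size 4), so at least 4 colors are needed.
So 3 colors are not enough.

No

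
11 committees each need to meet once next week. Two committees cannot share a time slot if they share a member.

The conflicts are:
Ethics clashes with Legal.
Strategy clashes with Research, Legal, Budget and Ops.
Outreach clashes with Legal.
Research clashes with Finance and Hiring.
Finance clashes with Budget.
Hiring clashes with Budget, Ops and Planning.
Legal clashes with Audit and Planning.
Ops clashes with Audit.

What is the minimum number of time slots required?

The cycle Legal-Strategy-Research-Hiring-Planning-Legal has odd length 5, so it cannot be 2-colored; at least 3 time slots are needed.
3 time slots suffice: time slot 1 → {Finance, Hiring, Legal}; time slot 2 → {Ethics, Strategy, Outreach, Audit, Planning}; time slot 3 → {Research, Budget, Ops}. Every pair that conflicts lands in different time slots.

3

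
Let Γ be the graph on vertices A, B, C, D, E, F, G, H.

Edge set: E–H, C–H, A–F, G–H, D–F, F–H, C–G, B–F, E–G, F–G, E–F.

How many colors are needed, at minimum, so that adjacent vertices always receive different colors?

4

E, F, G, H are pairwise adjacent (a clique of size 4), so at least 4 colors are needed.
4 colors suffice: color 1 → {C, F}; color 2 → {A, B, D, G}; color 3 → {H}; color 4 → {E}. No two adjacent vertices share a color.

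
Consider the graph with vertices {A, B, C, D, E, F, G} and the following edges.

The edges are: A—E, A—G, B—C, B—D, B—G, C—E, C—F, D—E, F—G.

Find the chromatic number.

3

The cycle C-E-A-G-B-C has odd length 5, so it cannot be 2-colored; at least 3 colors are needed.
3 colors suffice: color 1 → {E, G}; color 2 → {A, C, D}; color 3 → {B, F}. No two adjacent vertices share a color.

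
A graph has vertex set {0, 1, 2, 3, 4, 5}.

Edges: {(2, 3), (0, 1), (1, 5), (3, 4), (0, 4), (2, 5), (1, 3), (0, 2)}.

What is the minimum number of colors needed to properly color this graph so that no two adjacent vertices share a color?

2

1 and 3 are adjacent, so at least 2 colors are needed.
2 colors suffice: 0=b, 1=a, 2=a, 3=b, 4=a, 5=b. Every edge joins two different colors.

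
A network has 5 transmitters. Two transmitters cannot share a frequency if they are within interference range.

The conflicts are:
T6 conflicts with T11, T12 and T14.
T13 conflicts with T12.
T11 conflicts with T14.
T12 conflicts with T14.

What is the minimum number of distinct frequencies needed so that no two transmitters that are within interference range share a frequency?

T6, T12, T14 are mutually in conflict, so at least 3 frequencies are needed.
3 frequencies suffice: frequency 1 → {T6, T13}; frequency 2 → {T11, T12}; frequency 3 → {T14}. Every pair that conflicts lands in different frequencies.

3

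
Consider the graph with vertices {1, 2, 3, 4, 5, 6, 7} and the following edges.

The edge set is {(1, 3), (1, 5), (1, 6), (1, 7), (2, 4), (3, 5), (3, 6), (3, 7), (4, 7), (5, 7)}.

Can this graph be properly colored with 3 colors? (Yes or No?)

1, 3, 5, 7 are mutually adjacent (a clique of size 4), so at least 4 colors are needed.
So 3 colors are not enough.

No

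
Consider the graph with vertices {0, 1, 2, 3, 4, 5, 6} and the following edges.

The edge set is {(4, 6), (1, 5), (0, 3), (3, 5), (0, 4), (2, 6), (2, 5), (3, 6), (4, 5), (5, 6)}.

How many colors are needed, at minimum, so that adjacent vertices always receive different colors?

3

3, 5, 6 are mutually adjacent, so at least 3 colors are needed.
3 colors suffice: color a → {0, 5}; color b → {1, 6}; color c → {2, 3, 4}. Each edge has distinct colors on its endpoints.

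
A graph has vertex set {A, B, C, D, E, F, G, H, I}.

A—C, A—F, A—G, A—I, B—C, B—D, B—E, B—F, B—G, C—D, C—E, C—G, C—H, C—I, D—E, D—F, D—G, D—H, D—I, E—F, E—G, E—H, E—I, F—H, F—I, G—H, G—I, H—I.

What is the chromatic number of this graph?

C, D, E, G, H, I are mutually adjacent (a clique of size 6), so at least 6 colors are needed.
6 colors suffice: A=1, B=2, C=4, D=3, E=1, F=4, G=5, H=6, I=2. Every edge joins two different colors.

6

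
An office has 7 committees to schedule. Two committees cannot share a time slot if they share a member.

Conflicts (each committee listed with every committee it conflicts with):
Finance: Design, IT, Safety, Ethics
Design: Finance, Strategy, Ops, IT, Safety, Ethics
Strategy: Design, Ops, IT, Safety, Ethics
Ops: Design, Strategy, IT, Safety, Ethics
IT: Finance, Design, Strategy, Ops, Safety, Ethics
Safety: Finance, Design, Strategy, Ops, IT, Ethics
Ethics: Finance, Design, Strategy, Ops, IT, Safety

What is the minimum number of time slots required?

Design, Strategy, Ops, IT, Safety, Ethics all conflict with each other, so at least 6 time slots are needed.
A valid assignment using 6 time slots: Finance=5, Design=1, Strategy=6, Ops=5, IT=3, Safety=4, Ethics=2. Every pair that conflicts lands in different time slots.

6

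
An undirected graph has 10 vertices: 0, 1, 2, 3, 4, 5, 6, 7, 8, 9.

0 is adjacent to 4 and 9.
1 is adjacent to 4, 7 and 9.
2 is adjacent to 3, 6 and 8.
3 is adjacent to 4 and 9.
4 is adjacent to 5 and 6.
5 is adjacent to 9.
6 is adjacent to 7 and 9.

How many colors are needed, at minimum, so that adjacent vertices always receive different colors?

2 and 3 are adjacent, so at least 2 colors are needed.
One proper 2-coloring: 0=blue, 1=blue, 2=red, 3=blue, 4=red, 5=blue, 6=blue, 7=red, 8=blue, 9=red. Each edge has distinct colors on its endpoints.

2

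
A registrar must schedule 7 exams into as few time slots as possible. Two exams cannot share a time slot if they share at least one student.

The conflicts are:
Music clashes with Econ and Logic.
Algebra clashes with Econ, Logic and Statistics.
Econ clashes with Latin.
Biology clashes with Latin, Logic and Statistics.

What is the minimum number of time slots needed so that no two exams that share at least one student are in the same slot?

The cycle Biology-Latin-Econ-Algebra-Logic-Biology has odd length 5, so it cannot be 2-colored; at least 3 time slots are needed.
3 time slots suffice: Music=2, Algebra=2, Econ=1, Biology=2, Latin=3, Logic=1, Statistics=1. Every pair that conflicts lands in different time slots.

3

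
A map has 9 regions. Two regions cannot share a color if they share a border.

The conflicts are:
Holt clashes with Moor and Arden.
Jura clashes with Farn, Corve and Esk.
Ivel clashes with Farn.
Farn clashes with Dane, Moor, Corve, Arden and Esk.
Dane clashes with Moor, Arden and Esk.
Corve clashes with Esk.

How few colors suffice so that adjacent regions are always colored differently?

Jura, Farn, Corve, Esk pairwise conflict, so at least 4 colors are needed.
4 colors suffice: color 1 → {Holt, Farn}; color 2 → {Ivel, Dane, Corve}; color 3 → {Moor, Arden, Esk}; color 4 → {Jura}. Every pair that conflicts lands in different colors.

4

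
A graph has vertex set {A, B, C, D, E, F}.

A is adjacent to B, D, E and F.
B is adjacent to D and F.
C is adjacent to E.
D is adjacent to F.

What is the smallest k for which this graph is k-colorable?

4

A, B, D, F form a clique, so at least 4 colors are needed.
One proper 4-coloring: A=red, B=yellow, C=red, D=blue, E=blue, F=green. Each edge has distinct colors on its endpoints.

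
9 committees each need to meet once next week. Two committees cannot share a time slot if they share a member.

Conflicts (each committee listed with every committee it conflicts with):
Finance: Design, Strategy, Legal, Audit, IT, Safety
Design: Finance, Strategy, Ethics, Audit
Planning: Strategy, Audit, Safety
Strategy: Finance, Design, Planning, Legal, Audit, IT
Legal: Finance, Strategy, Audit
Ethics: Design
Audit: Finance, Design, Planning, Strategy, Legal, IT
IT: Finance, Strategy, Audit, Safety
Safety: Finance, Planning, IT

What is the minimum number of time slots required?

4

Finance, Design, Strategy, Audit all conflict with each other, so at least 4 time slots are needed.
4 time slots suffice: time slot 1 → {Finance, Planning, Ethics}; time slot 2 → {Audit, Safety}; time slot 3 → {Strategy}; time slot 4 → {Design, Legal, IT}. No two conflicting committees share a time slot.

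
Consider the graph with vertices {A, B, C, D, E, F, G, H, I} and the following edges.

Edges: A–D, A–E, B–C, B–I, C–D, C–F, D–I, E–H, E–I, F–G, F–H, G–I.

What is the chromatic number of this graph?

3

The cycle E-I-G-F-H-E has odd length 5, so it cannot be 2-colored; at least 3 colors are needed.
One proper 3-coloring: A=1, B=2, C=1, D=2, E=2, F=2, G=3, H=1, I=1. Every edge joins two different colors.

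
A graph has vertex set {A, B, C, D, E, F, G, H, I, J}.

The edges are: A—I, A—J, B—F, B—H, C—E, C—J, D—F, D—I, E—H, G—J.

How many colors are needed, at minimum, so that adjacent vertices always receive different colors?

3

The cycle H-E-C-J-A-I-D-F-B-H has odd length 9, so it cannot be 2-colored; at least 3 colors are needed.
3 colors suffice: color red → {F, H, I, J}; color blue → {A, B, D, E, G}; color green → {C}. Every edge joins two different colors.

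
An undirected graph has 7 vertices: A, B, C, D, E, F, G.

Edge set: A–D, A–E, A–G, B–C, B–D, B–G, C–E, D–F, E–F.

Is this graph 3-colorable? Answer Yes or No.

The chromatic number is 3. The cycle E-A-D-B-C-E has odd length 5, so it cannot be 2-colored; at least 3 colors are needed.
One proper 3-coloring: A=blue, B=blue, C=green, D=red, E=red, F=blue, G=red.
That is already a proper 3-coloring.

Yes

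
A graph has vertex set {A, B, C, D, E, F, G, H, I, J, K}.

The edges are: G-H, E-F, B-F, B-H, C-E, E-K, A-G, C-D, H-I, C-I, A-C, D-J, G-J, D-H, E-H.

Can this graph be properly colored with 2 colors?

No

The cycle G-H-E-C-A-G has odd length 5, so it cannot be 2-colored; at least 3 colors are needed.
So 2 colors are not enough.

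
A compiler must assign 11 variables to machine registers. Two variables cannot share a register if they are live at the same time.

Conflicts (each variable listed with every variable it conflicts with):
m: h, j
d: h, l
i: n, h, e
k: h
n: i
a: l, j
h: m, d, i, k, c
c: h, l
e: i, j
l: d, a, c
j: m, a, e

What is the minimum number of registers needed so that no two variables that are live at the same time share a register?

3

The cycle i-e-j-m-h-i has odd length 5, so it cannot be 2-colored; at least 3 registers are needed.
3 registers suffice: register 1 → {n, h, l, j}; register 2 → {m, d, i, k, a, c}; register 3 → {e}. Each listed conflict is separated.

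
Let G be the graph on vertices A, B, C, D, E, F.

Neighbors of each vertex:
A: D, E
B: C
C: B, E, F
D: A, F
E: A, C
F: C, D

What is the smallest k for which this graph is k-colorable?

3

The cycle D-F-C-E-A-D has odd length 5, so it cannot be 2-colored; at least 3 colors are needed.
3 colors suffice: A=green, B=blue, C=red, D=red, E=blue, F=blue. No two adjacent vertices share a color.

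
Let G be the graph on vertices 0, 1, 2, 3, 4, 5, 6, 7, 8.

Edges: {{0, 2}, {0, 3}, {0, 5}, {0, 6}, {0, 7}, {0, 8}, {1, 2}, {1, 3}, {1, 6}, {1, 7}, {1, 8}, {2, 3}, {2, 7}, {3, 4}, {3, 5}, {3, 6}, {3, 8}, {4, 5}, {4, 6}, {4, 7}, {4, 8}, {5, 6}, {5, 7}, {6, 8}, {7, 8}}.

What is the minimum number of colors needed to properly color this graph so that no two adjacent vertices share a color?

0, 3, 6, 8 form a clique, so at least 4 colors are needed.
One proper 4-coloring: 0=green, 1=green, 2=blue, 3=red, 4=green, 5=yellow, 6=blue, 7=red, 8=yellow. No two adjacent vertices share a color.

4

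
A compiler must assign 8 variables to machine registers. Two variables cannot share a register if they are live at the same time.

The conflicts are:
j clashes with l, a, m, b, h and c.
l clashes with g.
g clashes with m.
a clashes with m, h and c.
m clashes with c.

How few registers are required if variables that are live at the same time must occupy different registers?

j, a, m, c all conflict with each other, so at least 4 registers are needed.
4 registers suffice: register 1 → {j, g}; register 2 → {l, m, b, h}; register 3 → {a}; register 4 → {c}. Every pair that conflicts lands in different registers.

4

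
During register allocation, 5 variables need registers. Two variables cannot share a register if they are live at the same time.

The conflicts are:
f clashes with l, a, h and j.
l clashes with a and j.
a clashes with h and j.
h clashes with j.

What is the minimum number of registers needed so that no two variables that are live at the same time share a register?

4

f, a, h, j all conflict with each other, so at least 4 registers are needed.
A valid assignment using 4 registers: f=1, l=4, a=3, h=4, j=2. Each listed conflict is separated.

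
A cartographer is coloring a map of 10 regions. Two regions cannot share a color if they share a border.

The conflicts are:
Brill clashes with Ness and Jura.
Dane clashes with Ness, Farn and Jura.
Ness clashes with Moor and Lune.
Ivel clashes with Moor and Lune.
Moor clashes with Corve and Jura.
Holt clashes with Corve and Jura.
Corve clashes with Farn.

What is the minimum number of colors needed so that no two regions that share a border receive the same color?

3

The cycle Moor-Corve-Farn-Dane-Jura-Moor has odd length 5, so it cannot be 2-colored; at least 3 colors are needed.
3 colors suffice: color 1 → {Ness, Ivel, Corve, Jura}; color 2 → {Brill, Dane, Moor, Holt, Lune}; color 3 → {Farn}. Each listed conflict is separated.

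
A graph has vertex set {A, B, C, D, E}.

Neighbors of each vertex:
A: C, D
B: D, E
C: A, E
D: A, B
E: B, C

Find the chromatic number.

The cycle A-D-B-E-C-A has odd length 5, so it cannot be 2-colored; at least 3 colors are needed.
3 colors suffice: color 1 → {B, C}; color 2 → {D, E}; color 3 → {A}. Every edge joins two different colors.

3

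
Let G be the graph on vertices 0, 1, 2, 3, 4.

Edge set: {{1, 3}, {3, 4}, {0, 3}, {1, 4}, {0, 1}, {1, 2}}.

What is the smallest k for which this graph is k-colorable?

0, 1, 3 are mutually adjacent, so at least 3 colors are needed.
One proper 3-coloring: 0=c, 1=a, 2=b, 3=b, 4=c. Each edge has distinct colors on its endpoints.

3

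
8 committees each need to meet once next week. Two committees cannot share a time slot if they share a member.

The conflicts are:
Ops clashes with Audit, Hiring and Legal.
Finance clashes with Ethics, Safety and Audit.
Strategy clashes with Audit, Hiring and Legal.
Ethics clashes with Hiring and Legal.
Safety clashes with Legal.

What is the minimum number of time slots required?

3

The cycle Audit-Finance-Ethics-Hiring-Strategy-Audit has odd length 5, so it cannot be 2-colored; at least 3 time slots are needed.
Using 3 time slots: Ops=3, Finance=1, Strategy=3, Ethics=2, Safety=2, Audit=2, Hiring=1, Legal=1. Each listed conflict is separated.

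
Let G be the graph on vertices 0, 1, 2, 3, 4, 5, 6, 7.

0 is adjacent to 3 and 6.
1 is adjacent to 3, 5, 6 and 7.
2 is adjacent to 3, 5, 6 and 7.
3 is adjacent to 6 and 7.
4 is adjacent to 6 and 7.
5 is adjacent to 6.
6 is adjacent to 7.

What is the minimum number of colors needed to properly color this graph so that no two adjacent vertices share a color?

2, 3, 6, 7 are mutually adjacent (a clique of size 4), so at least 4 colors are needed.
A valid assignment using 4 colors: 0=green, 1=yellow, 2=yellow, 3=blue, 4=blue, 5=blue, 6=red, 7=green. No two adjacent vertices share a color.

4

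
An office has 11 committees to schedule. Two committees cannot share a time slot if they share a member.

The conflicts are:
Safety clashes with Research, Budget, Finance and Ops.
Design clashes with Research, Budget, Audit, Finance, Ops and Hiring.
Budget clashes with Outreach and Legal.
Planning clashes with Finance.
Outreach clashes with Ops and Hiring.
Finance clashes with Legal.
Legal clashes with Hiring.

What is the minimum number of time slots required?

2

Budget and Outreach conflict, so at least 2 time slots are needed.
2 time slots suffice: time slot 1 → {Safety, Design, Planning, Outreach, Legal}; time slot 2 → {Research, Budget, Audit, Finance, Ops, Hiring}. No two conflicting committees share a time slot.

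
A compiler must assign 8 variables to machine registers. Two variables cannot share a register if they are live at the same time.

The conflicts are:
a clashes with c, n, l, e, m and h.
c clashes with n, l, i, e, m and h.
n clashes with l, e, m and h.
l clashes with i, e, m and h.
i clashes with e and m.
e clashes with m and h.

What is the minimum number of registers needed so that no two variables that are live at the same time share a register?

6

a, c, n, l, e, m all conflict with each other, so at least 6 registers are needed.
Using 6 registers: a=4, c=2, n=5, l=3, i=4, e=1, m=6, h=6. No two conflicting variables share a register.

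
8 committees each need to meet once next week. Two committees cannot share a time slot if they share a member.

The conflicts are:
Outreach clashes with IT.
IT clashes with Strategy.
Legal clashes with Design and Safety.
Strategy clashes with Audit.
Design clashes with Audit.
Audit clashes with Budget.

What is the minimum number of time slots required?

Strategy and Audit conflict, so at least 2 time slots are needed.
2 time slots suffice: time slot 1 → {IT, Legal, Audit}; time slot 2 → {Outreach, Strategy, Design, Safety, Budget}. Each listed conflict is separated.

2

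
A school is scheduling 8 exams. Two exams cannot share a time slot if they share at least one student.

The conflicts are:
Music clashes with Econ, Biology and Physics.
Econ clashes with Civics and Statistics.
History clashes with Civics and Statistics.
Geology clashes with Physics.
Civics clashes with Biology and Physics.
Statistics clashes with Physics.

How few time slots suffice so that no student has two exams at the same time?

Econ and Civics conflict, so at least 2 time slots are needed.
2 time slots suffice: time slot 1 → {Music, Geology, Civics, Statistics}; time slot 2 → {Econ, History, Biology, Physics}. Every pair that conflicts lands in different time slots.

2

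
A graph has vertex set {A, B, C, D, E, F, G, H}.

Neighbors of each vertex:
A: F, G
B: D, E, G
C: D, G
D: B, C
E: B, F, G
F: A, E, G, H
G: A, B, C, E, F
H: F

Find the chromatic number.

B, E, G are pairwise adjacent, so at least 3 colors are needed.
A valid assignment using 3 colors: A=3, B=2, C=2, D=1, E=3, F=2, G=1, H=1. Each edge has distinct colors on its endpoints.

3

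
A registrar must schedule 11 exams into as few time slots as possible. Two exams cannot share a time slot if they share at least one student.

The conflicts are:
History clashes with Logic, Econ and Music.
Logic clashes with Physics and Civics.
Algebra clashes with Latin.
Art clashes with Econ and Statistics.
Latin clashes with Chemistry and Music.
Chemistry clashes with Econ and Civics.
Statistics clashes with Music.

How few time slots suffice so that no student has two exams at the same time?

The cycle Latin-Music-History-Econ-Chemistry-Latin has odd length 5, so it cannot be 2-colored; at least 3 time slots are needed.
3 time slots suffice: time slot 1 → {History, Art, Latin, Physics, Civics}; time slot 2 → {Logic, Algebra, Econ, Music}; time slot 3 → {Chemistry, Statistics}. No two conflicting exams share a time slot.

3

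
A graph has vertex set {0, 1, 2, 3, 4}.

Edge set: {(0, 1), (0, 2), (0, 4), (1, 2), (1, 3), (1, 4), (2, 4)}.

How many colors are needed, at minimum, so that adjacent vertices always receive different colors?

0, 1, 2, 4 are mutually adjacent (a clique of size 4), so at least 4 colors are needed.
A valid assignment using 4 colors: 0=green, 1=red, 2=yellow, 3=blue, 4=blue. Every edge joins two different colors.

4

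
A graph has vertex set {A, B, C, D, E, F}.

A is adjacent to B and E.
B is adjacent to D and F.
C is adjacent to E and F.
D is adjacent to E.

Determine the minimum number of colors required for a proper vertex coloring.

3

The cycle C-E-A-B-F-C has odd length 5, so it cannot be 2-colored; at least 3 colors are needed.
One proper 3-coloring: A=blue, B=red, C=blue, D=blue, E=red, F=green. Every edge joins two different colors.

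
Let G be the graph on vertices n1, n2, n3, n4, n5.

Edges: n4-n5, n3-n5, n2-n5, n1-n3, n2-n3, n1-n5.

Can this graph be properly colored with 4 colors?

Yes

The chromatic number is 3. n2, n3, n5 are pairwise adjacent, so at least 3 colors are needed.
3 colors suffice: n1=green, n2=green, n3=blue, n4=blue, n5=red.
Since 4 ≥ 3, a proper 4-coloring certainly exists.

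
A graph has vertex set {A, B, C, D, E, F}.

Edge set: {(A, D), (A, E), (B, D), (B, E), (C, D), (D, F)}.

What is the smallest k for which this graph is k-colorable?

A and E are adjacent, so at least 2 colors are needed.
2 colors suffice: A=2, B=2, C=2, D=1, E=1, F=2. Every edge joins two different colors.

2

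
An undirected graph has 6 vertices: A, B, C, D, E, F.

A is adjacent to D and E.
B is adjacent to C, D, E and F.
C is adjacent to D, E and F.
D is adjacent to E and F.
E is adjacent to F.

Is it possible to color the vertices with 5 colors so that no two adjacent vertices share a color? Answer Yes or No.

Yes

The chromatic number is 5. B, C, D, E, F are mutually adjacent (a clique of size 5), so at least 5 colors are needed.
5 colors suffice: color 1 → {E}; color 2 → {D}; color 3 → {A, F}; color 4 → {B}; color 5 → {C}.
That is already a proper 5-coloring.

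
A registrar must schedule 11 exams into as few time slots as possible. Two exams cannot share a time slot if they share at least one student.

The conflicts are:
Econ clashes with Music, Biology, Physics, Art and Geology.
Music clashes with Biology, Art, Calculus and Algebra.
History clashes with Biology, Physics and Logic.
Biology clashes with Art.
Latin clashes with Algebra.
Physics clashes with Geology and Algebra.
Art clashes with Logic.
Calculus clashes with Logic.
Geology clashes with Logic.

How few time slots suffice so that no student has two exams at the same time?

4

Econ, Music, Biology, Art pairwise conflict, so at least 4 time slots are needed.
A valid assignment using 4 time slots: Econ=1, Music=2, History=3, Biology=4, Latin=2, Physics=2, Art=3, Calculus=3, Geology=3, Algebra=1, Logic=1. Every pair that conflicts lands in different time slots.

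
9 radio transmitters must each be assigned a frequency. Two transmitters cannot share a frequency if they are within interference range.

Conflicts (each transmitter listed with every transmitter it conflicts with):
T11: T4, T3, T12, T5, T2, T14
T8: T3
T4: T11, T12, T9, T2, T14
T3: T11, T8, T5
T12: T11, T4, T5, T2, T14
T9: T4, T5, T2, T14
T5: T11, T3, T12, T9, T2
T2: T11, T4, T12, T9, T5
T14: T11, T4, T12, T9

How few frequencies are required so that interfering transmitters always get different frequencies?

4

T11, T4, T12, T2 pairwise conflict, so at least 4 frequencies are needed.
4 frequencies suffice: frequency 1 → {T11, T8, T9}; frequency 2 → {T4, T5}; frequency 3 → {T3, T2, T14}; frequency 4 → {T12}. Every pair that conflicts lands in different frequencies.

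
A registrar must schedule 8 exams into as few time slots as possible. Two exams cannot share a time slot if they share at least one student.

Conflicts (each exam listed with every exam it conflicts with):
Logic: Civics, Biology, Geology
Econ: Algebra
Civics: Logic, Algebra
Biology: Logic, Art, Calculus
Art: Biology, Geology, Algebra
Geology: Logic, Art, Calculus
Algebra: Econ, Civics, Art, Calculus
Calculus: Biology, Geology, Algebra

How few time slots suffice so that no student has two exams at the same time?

The cycle Civics-Logic-Geology-Art-Algebra-Civics has odd length 5, so it cannot be 2-colored; at least 3 time slots are needed.
Using 3 time slots: Logic=2, Econ=2, Civics=3, Biology=1, Art=2, Geology=1, Algebra=1, Calculus=2. Every pair that conflicts lands in different time slots.

3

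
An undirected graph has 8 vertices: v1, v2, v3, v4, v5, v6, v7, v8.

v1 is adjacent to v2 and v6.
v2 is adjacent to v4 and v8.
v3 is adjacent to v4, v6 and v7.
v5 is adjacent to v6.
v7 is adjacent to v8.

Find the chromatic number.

The cycle v3-v6-v1-v2-v4-v3 has odd length 5, so it cannot be 2-colored; at least 3 colors are needed.
3 colors suffice: color 1 → {v2, v6, v7}; color 2 → {v1, v3, v5, v8}; color 3 → {v4}. No two adjacent vertices share a color.

3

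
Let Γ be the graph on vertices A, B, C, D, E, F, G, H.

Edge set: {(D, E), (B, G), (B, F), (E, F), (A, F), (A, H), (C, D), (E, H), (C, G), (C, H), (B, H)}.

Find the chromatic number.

2

B and G are adjacent, so at least 2 colors are needed.
One proper 2-coloring: A=2, B=2, C=2, D=1, E=2, F=1, G=1, H=1. Every edge joins two different colors.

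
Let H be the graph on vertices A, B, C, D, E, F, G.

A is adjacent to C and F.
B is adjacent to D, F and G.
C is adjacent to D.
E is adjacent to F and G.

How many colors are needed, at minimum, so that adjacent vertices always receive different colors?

The cycle F-A-C-D-B-F has odd length 5, so it cannot be 2-colored; at least 3 colors are needed.
A valid assignment using 3 colors: A=2, B=2, C=1, D=3, E=2, F=1, G=1. Each edge has distinct colors on its endpoints.

3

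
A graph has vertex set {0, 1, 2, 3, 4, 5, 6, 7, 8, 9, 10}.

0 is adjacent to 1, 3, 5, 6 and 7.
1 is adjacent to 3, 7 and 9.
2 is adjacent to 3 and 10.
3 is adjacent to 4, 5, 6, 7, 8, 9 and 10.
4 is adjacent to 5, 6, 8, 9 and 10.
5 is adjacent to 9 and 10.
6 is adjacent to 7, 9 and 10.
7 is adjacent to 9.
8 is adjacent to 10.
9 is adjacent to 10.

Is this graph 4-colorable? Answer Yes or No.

No

3, 4, 6, 9, 10 are mutually adjacent (a clique of size 5), so at least 5 colors are needed.
So 4 colors are not enough.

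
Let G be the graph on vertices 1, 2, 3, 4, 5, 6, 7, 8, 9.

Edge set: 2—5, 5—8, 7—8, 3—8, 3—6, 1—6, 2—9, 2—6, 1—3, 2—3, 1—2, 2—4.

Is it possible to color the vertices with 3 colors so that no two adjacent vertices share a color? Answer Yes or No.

No

1, 2, 3, 6 are mutually adjacent (a clique of size 4), so at least 4 colors are needed.
So 3 colors are not enough.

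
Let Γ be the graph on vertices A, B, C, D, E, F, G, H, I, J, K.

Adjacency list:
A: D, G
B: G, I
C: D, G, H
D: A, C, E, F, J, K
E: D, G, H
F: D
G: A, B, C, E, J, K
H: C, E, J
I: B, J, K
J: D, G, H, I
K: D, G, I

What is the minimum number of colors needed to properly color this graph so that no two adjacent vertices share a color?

D and E are adjacent, so at least 2 colors are needed.
2 colors suffice: color red → {D, G, H, I}; color blue → {A, B, C, E, F, J, K}. No two adjacent vertices share a color.

2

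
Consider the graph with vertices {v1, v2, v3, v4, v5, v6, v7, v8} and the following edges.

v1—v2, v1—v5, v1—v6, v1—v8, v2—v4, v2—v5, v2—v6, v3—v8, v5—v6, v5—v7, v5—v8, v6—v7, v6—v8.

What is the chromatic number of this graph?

v1, v5, v6, v8 are mutually adjacent (a clique of size 4), so at least 4 colors are needed.
4 colors suffice: color red → {v3, v4, v6}; color blue → {v5}; color green → {v2, v7, v8}; color yellow → {v1}. Every edge joins two different colors.

4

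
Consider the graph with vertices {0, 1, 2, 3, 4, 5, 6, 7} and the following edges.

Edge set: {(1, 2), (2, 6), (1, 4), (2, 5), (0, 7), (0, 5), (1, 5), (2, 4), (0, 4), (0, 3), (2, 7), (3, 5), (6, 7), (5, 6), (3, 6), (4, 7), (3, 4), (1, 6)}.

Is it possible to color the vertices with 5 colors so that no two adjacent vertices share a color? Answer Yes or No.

The chromatic number is 4. 1, 2, 5, 6 form a clique, so at least 4 colors are needed.
A valid assignment using 4 colors: 0=c, 1=d, 2=a, 3=a, 4=b, 5=b, 6=c, 7=d.
Since 5 ≥ 4, a proper 5-coloring certainly exists.

Yes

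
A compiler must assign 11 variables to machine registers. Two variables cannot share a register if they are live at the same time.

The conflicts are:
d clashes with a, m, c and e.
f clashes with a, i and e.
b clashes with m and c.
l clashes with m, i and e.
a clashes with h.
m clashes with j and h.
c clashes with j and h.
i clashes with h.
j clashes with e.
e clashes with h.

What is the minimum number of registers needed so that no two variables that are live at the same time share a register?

i and h conflict, so at least 2 registers are needed.
2 registers suffice: register 1 → {d, f, b, l, j, h}; register 2 → {a, m, c, i, e}. Each listed conflict is separated.

2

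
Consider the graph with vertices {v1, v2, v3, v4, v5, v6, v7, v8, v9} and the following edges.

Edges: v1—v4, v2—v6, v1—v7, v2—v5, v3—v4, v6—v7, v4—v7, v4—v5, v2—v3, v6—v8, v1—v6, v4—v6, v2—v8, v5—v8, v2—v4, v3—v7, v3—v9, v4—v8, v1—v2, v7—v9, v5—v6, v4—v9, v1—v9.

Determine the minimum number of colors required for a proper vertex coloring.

v2, v4, v5, v6, v8 are mutually adjacent (a clique of size 5), so at least 5 colors are needed.
One proper 5-coloring: v1=4, v2=3, v3=4, v4=1, v5=4, v6=2, v7=3, v8=5, v9=2. Every edge joins two different colors.

5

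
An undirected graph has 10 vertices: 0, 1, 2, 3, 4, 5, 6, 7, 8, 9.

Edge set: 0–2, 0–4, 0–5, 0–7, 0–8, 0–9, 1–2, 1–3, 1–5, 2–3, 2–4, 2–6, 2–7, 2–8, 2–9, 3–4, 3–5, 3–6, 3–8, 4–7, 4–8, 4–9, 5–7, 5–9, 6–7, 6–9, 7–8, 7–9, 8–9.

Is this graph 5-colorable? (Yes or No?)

No

0, 2, 4, 7, 8, 9 are pairwise adjacent (a clique of size 6), so at least 6 colors are needed.
So 5 colors are not enough.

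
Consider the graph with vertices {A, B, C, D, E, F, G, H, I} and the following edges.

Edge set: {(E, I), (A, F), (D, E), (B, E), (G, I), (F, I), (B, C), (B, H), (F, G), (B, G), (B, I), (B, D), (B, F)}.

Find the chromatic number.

B, F, G, I are mutually adjacent (a clique of size 4), so at least 4 colors are needed.
A valid assignment using 4 colors: A=1, B=1, C=2, D=2, E=3, F=3, G=4, H=2, I=2. No two adjacent vertices share a color.

4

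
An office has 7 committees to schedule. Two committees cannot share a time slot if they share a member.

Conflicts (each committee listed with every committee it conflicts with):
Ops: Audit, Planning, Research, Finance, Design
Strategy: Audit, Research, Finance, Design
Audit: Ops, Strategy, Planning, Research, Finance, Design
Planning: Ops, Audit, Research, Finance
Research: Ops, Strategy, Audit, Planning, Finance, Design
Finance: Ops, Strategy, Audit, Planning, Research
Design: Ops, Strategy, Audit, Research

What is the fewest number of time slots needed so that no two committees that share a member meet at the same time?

Ops, Audit, Planning, Research, Finance pairwise conflict, so at least 5 time slots are needed.
5 time slots suffice: time slot 1 → {Research}; time slot 2 → {Audit}; time slot 3 → {Ops, Strategy}; time slot 4 → {Finance, Design}; time slot 5 → {Planning}. Every pair that conflicts lands in different time slots.

5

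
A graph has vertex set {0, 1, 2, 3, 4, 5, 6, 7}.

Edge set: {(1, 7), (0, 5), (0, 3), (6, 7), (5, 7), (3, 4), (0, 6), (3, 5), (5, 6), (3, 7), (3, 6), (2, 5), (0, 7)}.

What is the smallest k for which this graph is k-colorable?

0, 3, 5, 6, 7 are mutually adjacent (a clique of size 5), so at least 5 colors are needed.
5 colors suffice: 0=purple, 1=red, 2=blue, 3=green, 4=red, 5=red, 6=yellow, 7=blue. Every edge joins two different colors.

5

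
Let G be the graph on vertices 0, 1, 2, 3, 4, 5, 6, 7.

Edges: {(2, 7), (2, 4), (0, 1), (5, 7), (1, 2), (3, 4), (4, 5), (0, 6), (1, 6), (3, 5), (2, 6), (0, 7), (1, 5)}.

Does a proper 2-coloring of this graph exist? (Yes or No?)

0, 1, 6 are mutually adjacent, so at least 3 colors are needed.
So 2 colors are not enough.

No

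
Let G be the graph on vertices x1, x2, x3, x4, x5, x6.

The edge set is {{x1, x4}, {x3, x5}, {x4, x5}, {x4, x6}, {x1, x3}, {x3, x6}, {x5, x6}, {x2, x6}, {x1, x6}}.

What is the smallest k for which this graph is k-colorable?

x4, x5, x6 are mutually adjacent, so at least 3 colors are needed.
3 colors suffice: x1=2, x2=2, x3=3, x4=3, x5=2, x6=1. Each edge has distinct colors on its endpoints.

3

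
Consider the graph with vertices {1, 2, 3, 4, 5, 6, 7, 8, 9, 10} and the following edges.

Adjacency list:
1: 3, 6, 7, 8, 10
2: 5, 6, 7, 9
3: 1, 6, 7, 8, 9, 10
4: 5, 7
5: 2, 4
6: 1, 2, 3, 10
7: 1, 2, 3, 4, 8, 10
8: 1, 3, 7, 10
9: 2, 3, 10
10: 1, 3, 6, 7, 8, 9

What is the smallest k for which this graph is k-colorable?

1, 3, 7, 8, 10 form a clique, so at least 5 colors are needed.
5 colors suffice: color a → {5, 6, 7, 9}; color b → {2, 3, 4}; color c → {10}; color d → {1}; color e → {8}. No two adjacent vertices share a color.

5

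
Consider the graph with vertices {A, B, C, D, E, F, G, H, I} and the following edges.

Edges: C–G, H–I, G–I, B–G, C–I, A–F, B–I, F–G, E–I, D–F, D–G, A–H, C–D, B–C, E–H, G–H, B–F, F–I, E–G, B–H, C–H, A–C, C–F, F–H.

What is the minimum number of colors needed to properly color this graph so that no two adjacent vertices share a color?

B, C, F, G, H, I form a clique, so at least 6 colors are needed.
6 colors suffice: color 1 → {C, E}; color 2 → {F}; color 3 → {D, H}; color 4 → {A, G}; color 5 → {I}; color 6 → {B}. Each edge has distinct colors on its endpoints.

6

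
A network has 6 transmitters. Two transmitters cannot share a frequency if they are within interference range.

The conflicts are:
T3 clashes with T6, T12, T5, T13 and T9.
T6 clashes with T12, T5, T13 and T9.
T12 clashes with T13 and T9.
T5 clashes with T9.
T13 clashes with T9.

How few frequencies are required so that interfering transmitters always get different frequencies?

T3, T6, T12, T13, T9 all conflict with each other, so at least 5 frequencies are needed.
5 frequencies suffice: frequency 1 → {T9}; frequency 2 → {T6}; frequency 3 → {T3}; frequency 4 → {T12, T5}; frequency 5 → {T13}. Every pair that conflicts lands in different frequencies.

5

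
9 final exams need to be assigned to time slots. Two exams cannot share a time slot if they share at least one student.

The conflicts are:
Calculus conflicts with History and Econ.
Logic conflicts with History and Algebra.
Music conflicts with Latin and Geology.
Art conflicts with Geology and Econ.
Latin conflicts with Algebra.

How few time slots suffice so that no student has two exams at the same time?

3

The cycle Latin-Algebra-Logic-History-Calculus-Econ-Art-Geology-Music-Latin has odd length 9, so it cannot be 2-colored; at least 3 time slots are needed.
3 time slots suffice: time slot 1 → {Calculus, Music, Art, Algebra}; time slot 2 → {History, Latin, Geology, Econ}; time slot 3 → {Logic}. Each listed conflict is separated.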